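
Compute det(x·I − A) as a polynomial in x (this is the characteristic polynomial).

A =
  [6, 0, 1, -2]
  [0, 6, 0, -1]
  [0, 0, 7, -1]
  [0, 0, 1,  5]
x^4 - 24*x^3 + 216*x^2 - 864*x + 1296

Expanding det(x·I − A) (e.g. by cofactor expansion or by noting that A is similar to its Jordan form J, which has the same characteristic polynomial as A) gives
  χ_A(x) = x^4 - 24*x^3 + 216*x^2 - 864*x + 1296
which factors as (x - 6)^4. The eigenvalues (with algebraic multiplicities) are λ = 6 with multiplicity 4.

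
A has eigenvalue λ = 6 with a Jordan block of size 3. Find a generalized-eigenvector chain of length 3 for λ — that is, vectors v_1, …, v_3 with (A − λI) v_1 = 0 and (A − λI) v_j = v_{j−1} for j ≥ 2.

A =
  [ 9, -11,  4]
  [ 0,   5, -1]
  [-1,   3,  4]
A Jordan chain for λ = 6 of length 3:
v_1 = (5, 1, -1)ᵀ
v_2 = (3, 0, -1)ᵀ
v_3 = (1, 0, 0)ᵀ

Let N = A − (6)·I. We want v_3 with N^3 v_3 = 0 but N^2 v_3 ≠ 0; then v_{j-1} := N · v_j for j = 3, …, 2.

Pick v_3 = (1, 0, 0)ᵀ.
Then v_2 = N · v_3 = (3, 0, -1)ᵀ.
Then v_1 = N · v_2 = (5, 1, -1)ᵀ.

Sanity check: (A − (6)·I) v_1 = (0, 0, 0)ᵀ = 0. ✓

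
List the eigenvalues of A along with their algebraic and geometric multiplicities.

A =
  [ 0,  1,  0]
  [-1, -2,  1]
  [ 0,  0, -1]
λ = -1: alg = 3, geom = 1

Step 1 — factor the characteristic polynomial to read off the algebraic multiplicities:
  χ_A(x) = (x + 1)^3

Step 2 — compute geometric multiplicities via the rank-nullity identity g(λ) = n − rank(A − λI):
  rank(A − (-1)·I) = 2, so dim ker(A − (-1)·I) = n − 2 = 1

Summary:
  λ = -1: algebraic multiplicity = 3, geometric multiplicity = 1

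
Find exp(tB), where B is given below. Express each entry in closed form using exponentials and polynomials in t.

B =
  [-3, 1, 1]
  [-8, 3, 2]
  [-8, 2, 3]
e^{tB} =
  [-4*t*exp(t) + exp(t), t*exp(t), t*exp(t)]
  [-8*t*exp(t), 2*t*exp(t) + exp(t), 2*t*exp(t)]
  [-8*t*exp(t), 2*t*exp(t), 2*t*exp(t) + exp(t)]

Strategy: write B = P · J · P⁻¹ where J is a Jordan canonical form, so e^{tB} = P · e^{tJ} · P⁻¹, and e^{tJ} can be computed block-by-block.

B has Jordan form
J =
  [1, 1, 0]
  [0, 1, 0]
  [0, 0, 1]
(up to reordering of blocks).

Per-block formulas:
  For a 2×2 Jordan block J_2(1): exp(t · J_2(1)) = e^(1t)·(I + t·N), where N is the 2×2 nilpotent shift.
  For a 1×1 block at λ = 1: exp(t · [1]) = [e^(1t)].

After assembling e^{tJ} and conjugating by P, we get:

e^{tB} =
  [-4*t*exp(t) + exp(t), t*exp(t), t*exp(t)]
  [-8*t*exp(t), 2*t*exp(t) + exp(t), 2*t*exp(t)]
  [-8*t*exp(t), 2*t*exp(t), 2*t*exp(t) + exp(t)]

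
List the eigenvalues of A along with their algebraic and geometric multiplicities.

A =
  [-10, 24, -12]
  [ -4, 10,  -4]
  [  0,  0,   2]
λ = -2: alg = 1, geom = 1; λ = 2: alg = 2, geom = 2

Step 1 — factor the characteristic polynomial to read off the algebraic multiplicities:
  χ_A(x) = (x - 2)^2*(x + 2)

Step 2 — compute geometric multiplicities via the rank-nullity identity g(λ) = n − rank(A − λI):
  rank(A − (-2)·I) = 2, so dim ker(A − (-2)·I) = n − 2 = 1
  rank(A − (2)·I) = 1, so dim ker(A − (2)·I) = n − 1 = 2

Summary:
  λ = -2: algebraic multiplicity = 1, geometric multiplicity = 1
  λ = 2: algebraic multiplicity = 2, geometric multiplicity = 2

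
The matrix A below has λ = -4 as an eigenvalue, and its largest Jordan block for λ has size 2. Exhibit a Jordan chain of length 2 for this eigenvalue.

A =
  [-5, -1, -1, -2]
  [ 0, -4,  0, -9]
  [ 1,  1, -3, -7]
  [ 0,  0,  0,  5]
A Jordan chain for λ = -4 of length 2:
v_1 = (-1, 0, 1, 0)ᵀ
v_2 = (1, 0, 0, 0)ᵀ

Let N = A − (-4)·I. We want v_2 with N^2 v_2 = 0 but N^1 v_2 ≠ 0; then v_{j-1} := N · v_j for j = 2, …, 2.

Pick v_2 = (1, 0, 0, 0)ᵀ.
Then v_1 = N · v_2 = (-1, 0, 1, 0)ᵀ.

Sanity check: (A − (-4)·I) v_1 = (0, 0, 0, 0)ᵀ = 0. ✓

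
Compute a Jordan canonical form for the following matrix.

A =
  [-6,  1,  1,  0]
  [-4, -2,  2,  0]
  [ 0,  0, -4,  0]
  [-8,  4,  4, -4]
J_2(-4) ⊕ J_1(-4) ⊕ J_1(-4)

The characteristic polynomial is
  det(x·I − A) = x^4 + 16*x^3 + 96*x^2 + 256*x + 256 = (x + 4)^4

Eigenvalues and multiplicities (the geometric multiplicity of λ is n − rank(A − λI), which equals the number of Jordan blocks for λ):
  λ = -4: algebraic multiplicity = 4, geometric multiplicity = 3

Determining the block sizes for each eigenvalue:
  λ = -4: 3 blocks summing to 4 forces exactly one block of size 2 and the rest size 1 → block sizes [2, 1, 1]

Assembling the blocks gives a Jordan form
J =
  [-4,  1,  0,  0]
  [ 0, -4,  0,  0]
  [ 0,  0, -4,  0]
  [ 0,  0,  0, -4]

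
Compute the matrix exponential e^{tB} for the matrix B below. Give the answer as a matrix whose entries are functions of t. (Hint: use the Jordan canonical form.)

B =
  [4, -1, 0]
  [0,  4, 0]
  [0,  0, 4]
e^{tB} =
  [exp(4*t), -t*exp(4*t), 0]
  [0, exp(4*t), 0]
  [0, 0, exp(4*t)]

Strategy: write B = P · J · P⁻¹ where J is a Jordan canonical form, so e^{tB} = P · e^{tJ} · P⁻¹, and e^{tJ} can be computed block-by-block.

B has Jordan form
J =
  [4, 1, 0]
  [0, 4, 0]
  [0, 0, 4]
(up to reordering of blocks).

Per-block formulas:
  For a 1×1 block at λ = 4: exp(t · [4]) = [e^(4t)].
  For a 2×2 Jordan block J_2(4): exp(t · J_2(4)) = e^(4t)·(I + t·N), where N is the 2×2 nilpotent shift.

After assembling e^{tJ} and conjugating by P, we get:

e^{tB} =
  [exp(4*t), -t*exp(4*t), 0]
  [0, exp(4*t), 0]
  [0, 0, exp(4*t)]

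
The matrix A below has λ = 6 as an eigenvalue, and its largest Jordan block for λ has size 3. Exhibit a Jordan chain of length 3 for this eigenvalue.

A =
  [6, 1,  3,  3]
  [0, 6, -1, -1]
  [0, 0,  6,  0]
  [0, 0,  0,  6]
A Jordan chain for λ = 6 of length 3:
v_1 = (-1, 0, 0, 0)ᵀ
v_2 = (3, -1, 0, 0)ᵀ
v_3 = (0, 0, 1, 0)ᵀ

Let N = A − (6)·I. We want v_3 with N^3 v_3 = 0 but N^2 v_3 ≠ 0; then v_{j-1} := N · v_j for j = 3, …, 2.

Pick v_3 = (0, 0, 1, 0)ᵀ.
Then v_2 = N · v_3 = (3, -1, 0, 0)ᵀ.
Then v_1 = N · v_2 = (-1, 0, 0, 0)ᵀ.

Sanity check: (A − (6)·I) v_1 = (0, 0, 0, 0)ᵀ = 0. ✓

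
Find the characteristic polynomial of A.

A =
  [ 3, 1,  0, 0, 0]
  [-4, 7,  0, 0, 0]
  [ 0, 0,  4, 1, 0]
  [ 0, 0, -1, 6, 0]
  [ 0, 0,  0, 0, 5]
x^5 - 25*x^4 + 250*x^3 - 1250*x^2 + 3125*x - 3125

Expanding det(x·I − A) (e.g. by cofactor expansion or by noting that A is similar to its Jordan form J, which has the same characteristic polynomial as A) gives
  χ_A(x) = x^5 - 25*x^4 + 250*x^3 - 1250*x^2 + 3125*x - 3125
which factors as (x - 5)^5. The eigenvalues (with algebraic multiplicities) are λ = 5 with multiplicity 5.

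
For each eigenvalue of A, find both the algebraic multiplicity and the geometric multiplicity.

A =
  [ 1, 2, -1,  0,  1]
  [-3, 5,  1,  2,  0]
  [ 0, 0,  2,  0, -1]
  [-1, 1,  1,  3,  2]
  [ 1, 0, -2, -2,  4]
λ = 3: alg = 5, geom = 2

Step 1 — factor the characteristic polynomial to read off the algebraic multiplicities:
  χ_A(x) = (x - 3)^5

Step 2 — compute geometric multiplicities via the rank-nullity identity g(λ) = n − rank(A − λI):
  rank(A − (3)·I) = 3, so dim ker(A − (3)·I) = n − 3 = 2

Summary:
  λ = 3: algebraic multiplicity = 5, geometric multiplicity = 2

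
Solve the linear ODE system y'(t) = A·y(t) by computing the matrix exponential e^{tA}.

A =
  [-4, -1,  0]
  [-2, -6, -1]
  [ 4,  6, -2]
e^{tA} =
  [t^2*exp(-4*t) + exp(-4*t), t^2*exp(-4*t) - t*exp(-4*t), t^2*exp(-4*t)/2]
  [-2*t*exp(-4*t), -2*t*exp(-4*t) + exp(-4*t), -t*exp(-4*t)]
  [-2*t^2*exp(-4*t) + 4*t*exp(-4*t), -2*t^2*exp(-4*t) + 6*t*exp(-4*t), -t^2*exp(-4*t) + 2*t*exp(-4*t) + exp(-4*t)]

Strategy: write A = P · J · P⁻¹ where J is a Jordan canonical form, so e^{tA} = P · e^{tJ} · P⁻¹, and e^{tJ} can be computed block-by-block.

A has Jordan form
J =
  [-4,  1,  0]
  [ 0, -4,  1]
  [ 0,  0, -4]
(up to reordering of blocks).

Per-block formulas:
  For a 3×3 Jordan block J_3(-4): exp(t · J_3(-4)) = e^(-4t)·(I + t·N + (t^2/2)·N^2), where N is the 3×3 nilpotent shift.

After assembling e^{tJ} and conjugating by P, we get:

e^{tA} =
  [t^2*exp(-4*t) + exp(-4*t), t^2*exp(-4*t) - t*exp(-4*t), t^2*exp(-4*t)/2]
  [-2*t*exp(-4*t), -2*t*exp(-4*t) + exp(-4*t), -t*exp(-4*t)]
  [-2*t^2*exp(-4*t) + 4*t*exp(-4*t), -2*t^2*exp(-4*t) + 6*t*exp(-4*t), -t^2*exp(-4*t) + 2*t*exp(-4*t) + exp(-4*t)]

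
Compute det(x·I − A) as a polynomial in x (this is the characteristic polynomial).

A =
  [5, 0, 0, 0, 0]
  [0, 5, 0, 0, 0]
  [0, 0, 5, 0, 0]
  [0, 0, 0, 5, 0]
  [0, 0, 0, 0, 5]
x^5 - 25*x^4 + 250*x^3 - 1250*x^2 + 3125*x - 3125

Expanding det(x·I − A) (e.g. by cofactor expansion or by noting that A is similar to its Jordan form J, which has the same characteristic polynomial as A) gives
  χ_A(x) = x^5 - 25*x^4 + 250*x^3 - 1250*x^2 + 3125*x - 3125
which factors as (x - 5)^5. The eigenvalues (with algebraic multiplicities) are λ = 5 with multiplicity 5.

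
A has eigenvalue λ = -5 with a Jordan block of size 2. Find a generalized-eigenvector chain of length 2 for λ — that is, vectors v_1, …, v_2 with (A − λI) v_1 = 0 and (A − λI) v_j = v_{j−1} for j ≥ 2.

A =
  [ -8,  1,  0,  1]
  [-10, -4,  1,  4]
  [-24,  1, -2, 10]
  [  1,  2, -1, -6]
A Jordan chain for λ = -5 of length 2:
v_1 = (-3, -10, -24, 1)ᵀ
v_2 = (1, 0, 0, 0)ᵀ

Let N = A − (-5)·I. We want v_2 with N^2 v_2 = 0 but N^1 v_2 ≠ 0; then v_{j-1} := N · v_j for j = 2, …, 2.

Pick v_2 = (1, 0, 0, 0)ᵀ.
Then v_1 = N · v_2 = (-3, -10, -24, 1)ᵀ.

Sanity check: (A − (-5)·I) v_1 = (0, 0, 0, 0)ᵀ = 0. ✓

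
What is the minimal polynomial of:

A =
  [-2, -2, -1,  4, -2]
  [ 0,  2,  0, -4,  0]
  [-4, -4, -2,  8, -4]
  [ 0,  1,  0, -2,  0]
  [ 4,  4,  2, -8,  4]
x^2

The characteristic polynomial is χ_A(x) = x^5, so the eigenvalues are known. The minimal polynomial is
  m_A(x) = Π_λ (x − λ)^{k_λ}
where k_λ is the size of the *largest* Jordan block for λ (equivalently, the smallest k with (A − λI)^k v = 0 for every generalised eigenvector v of λ).

  λ = 0: largest Jordan block has size 2, contributing (x − 0)^2

So m_A(x) = x^2 = x^2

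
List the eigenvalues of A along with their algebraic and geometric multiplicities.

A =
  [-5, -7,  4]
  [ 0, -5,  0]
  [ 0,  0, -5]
λ = -5: alg = 3, geom = 2

Step 1 — factor the characteristic polynomial to read off the algebraic multiplicities:
  χ_A(x) = (x + 5)^3

Step 2 — compute geometric multiplicities via the rank-nullity identity g(λ) = n − rank(A − λI):
  rank(A − (-5)·I) = 1, so dim ker(A − (-5)·I) = n − 1 = 2

Summary:
  λ = -5: algebraic multiplicity = 3, geometric multiplicity = 2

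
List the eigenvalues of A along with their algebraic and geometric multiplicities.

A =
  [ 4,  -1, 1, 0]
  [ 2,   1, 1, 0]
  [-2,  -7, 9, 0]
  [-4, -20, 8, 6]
λ = 2: alg = 1, geom = 1; λ = 6: alg = 3, geom = 2

Step 1 — factor the characteristic polynomial to read off the algebraic multiplicities:
  χ_A(x) = (x - 6)^3*(x - 2)

Step 2 — compute geometric multiplicities via the rank-nullity identity g(λ) = n − rank(A − λI):
  rank(A − (2)·I) = 3, so dim ker(A − (2)·I) = n − 3 = 1
  rank(A − (6)·I) = 2, so dim ker(A − (6)·I) = n − 2 = 2

Summary:
  λ = 2: algebraic multiplicity = 1, geometric multiplicity = 1
  λ = 6: algebraic multiplicity = 3, geometric multiplicity = 2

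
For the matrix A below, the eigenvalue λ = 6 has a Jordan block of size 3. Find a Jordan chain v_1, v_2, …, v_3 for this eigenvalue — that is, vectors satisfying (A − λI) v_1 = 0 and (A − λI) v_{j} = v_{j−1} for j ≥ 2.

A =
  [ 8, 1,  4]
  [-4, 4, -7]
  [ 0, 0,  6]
A Jordan chain for λ = 6 of length 3:
v_1 = (1, -2, 0)ᵀ
v_2 = (4, -7, 0)ᵀ
v_3 = (0, 0, 1)ᵀ

Let N = A − (6)·I. We want v_3 with N^3 v_3 = 0 but N^2 v_3 ≠ 0; then v_{j-1} := N · v_j for j = 3, …, 2.

Pick v_3 = (0, 0, 1)ᵀ.
Then v_2 = N · v_3 = (4, -7, 0)ᵀ.
Then v_1 = N · v_2 = (1, -2, 0)ᵀ.

Sanity check: (A − (6)·I) v_1 = (0, 0, 0)ᵀ = 0. ✓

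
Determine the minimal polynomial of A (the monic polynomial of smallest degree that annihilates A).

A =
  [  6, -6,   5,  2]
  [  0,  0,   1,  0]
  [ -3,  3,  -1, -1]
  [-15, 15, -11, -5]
x^3

The characteristic polynomial is χ_A(x) = x^4, so the eigenvalues are known. The minimal polynomial is
  m_A(x) = Π_λ (x − λ)^{k_λ}
where k_λ is the size of the *largest* Jordan block for λ (equivalently, the smallest k with (A − λI)^k v = 0 for every generalised eigenvector v of λ).

  λ = 0: largest Jordan block has size 3, contributing (x − 0)^3

So m_A(x) = x^3 = x^3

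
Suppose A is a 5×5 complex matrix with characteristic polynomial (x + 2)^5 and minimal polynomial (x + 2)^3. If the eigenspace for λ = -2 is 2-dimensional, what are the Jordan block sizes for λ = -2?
Block sizes for λ = -2: [3, 2]

Step 1 — from the characteristic polynomial, algebraic multiplicity of λ = -2 is 5. From dim ker(A − (-2)·I) = 2, there are exactly 2 Jordan blocks for λ = -2.
Step 2 — from the minimal polynomial, the factor (x + 2)^3 tells us the largest block for λ = -2 has size 3.
Step 3 — with total size 5, 2 blocks, and largest block 3, the block sizes (in nonincreasing order) are [3, 2].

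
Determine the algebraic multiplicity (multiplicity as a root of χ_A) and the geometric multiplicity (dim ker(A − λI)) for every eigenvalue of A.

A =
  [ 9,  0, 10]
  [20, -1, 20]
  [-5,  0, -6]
λ = -1: alg = 2, geom = 2; λ = 4: alg = 1, geom = 1

Step 1 — factor the characteristic polynomial to read off the algebraic multiplicities:
  χ_A(x) = (x - 4)*(x + 1)^2

Step 2 — compute geometric multiplicities via the rank-nullity identity g(λ) = n − rank(A − λI):
  rank(A − (-1)·I) = 1, so dim ker(A − (-1)·I) = n − 1 = 2
  rank(A − (4)·I) = 2, so dim ker(A − (4)·I) = n − 2 = 1

Summary:
  λ = -1: algebraic multiplicity = 2, geometric multiplicity = 2
  λ = 4: algebraic multiplicity = 1, geometric multiplicity = 1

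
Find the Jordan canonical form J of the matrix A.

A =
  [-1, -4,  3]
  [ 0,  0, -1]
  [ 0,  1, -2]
J_3(-1)

The characteristic polynomial is
  det(x·I − A) = x^3 + 3*x^2 + 3*x + 1 = (x + 1)^3

Eigenvalues and multiplicities (the geometric multiplicity of λ is n − rank(A − λI), which equals the number of Jordan blocks for λ):
  λ = -1: algebraic multiplicity = 3, geometric multiplicity = 1

Determining the block sizes for each eigenvalue:
  λ = -1: one block (gm = 1), so the single block has size am = 3 → block sizes [3]

Assembling the blocks gives a Jordan form
J =
  [-1,  1,  0]
  [ 0, -1,  1]
  [ 0,  0, -1]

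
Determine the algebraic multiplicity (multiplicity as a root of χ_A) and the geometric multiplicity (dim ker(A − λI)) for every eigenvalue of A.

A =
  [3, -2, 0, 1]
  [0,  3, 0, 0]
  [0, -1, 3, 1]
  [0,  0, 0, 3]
λ = 3: alg = 4, geom = 2

Step 1 — factor the characteristic polynomial to read off the algebraic multiplicities:
  χ_A(x) = (x - 3)^4

Step 2 — compute geometric multiplicities via the rank-nullity identity g(λ) = n − rank(A − λI):
  rank(A − (3)·I) = 2, so dim ker(A − (3)·I) = n − 2 = 2

Summary:
  λ = 3: algebraic multiplicity = 4, geometric multiplicity = 2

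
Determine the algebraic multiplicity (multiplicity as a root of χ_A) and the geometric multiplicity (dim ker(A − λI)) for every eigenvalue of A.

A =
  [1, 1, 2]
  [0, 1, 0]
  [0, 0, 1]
λ = 1: alg = 3, geom = 2

Step 1 — factor the characteristic polynomial to read off the algebraic multiplicities:
  χ_A(x) = (x - 1)^3

Step 2 — compute geometric multiplicities via the rank-nullity identity g(λ) = n − rank(A − λI):
  rank(A − (1)·I) = 1, so dim ker(A − (1)·I) = n − 1 = 2

Summary:
  λ = 1: algebraic multiplicity = 3, geometric multiplicity = 2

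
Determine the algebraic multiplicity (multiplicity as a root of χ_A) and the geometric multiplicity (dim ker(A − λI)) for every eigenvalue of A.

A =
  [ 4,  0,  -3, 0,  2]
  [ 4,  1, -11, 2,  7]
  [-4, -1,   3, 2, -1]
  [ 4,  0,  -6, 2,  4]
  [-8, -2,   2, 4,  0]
λ = 2: alg = 5, geom = 3

Step 1 — factor the characteristic polynomial to read off the algebraic multiplicities:
  χ_A(x) = (x - 2)^5

Step 2 — compute geometric multiplicities via the rank-nullity identity g(λ) = n − rank(A − λI):
  rank(A − (2)·I) = 2, so dim ker(A − (2)·I) = n − 2 = 3

Summary:
  λ = 2: algebraic multiplicity = 5, geometric multiplicity = 3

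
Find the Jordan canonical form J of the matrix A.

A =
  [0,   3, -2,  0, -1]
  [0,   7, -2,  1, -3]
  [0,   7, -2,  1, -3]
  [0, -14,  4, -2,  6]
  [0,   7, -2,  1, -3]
J_2(0) ⊕ J_2(0) ⊕ J_1(0)

The characteristic polynomial is
  det(x·I − A) = x^5

Eigenvalues and multiplicities (the geometric multiplicity of λ is n − rank(A − λI), which equals the number of Jordan blocks for λ):
  λ = 0: algebraic multiplicity = 5, geometric multiplicity = 3

Determining the block sizes for each eigenvalue:
  λ = 0: with am = 5 and gm = 3, the partition is not yet determined (e.g. several partitions of 5 into 3 parts exist). Let N = A − (0)·I. Computing rank(N^1) = 2, rank(N^2) = 0; the number of blocks of size ≥ j is rank(N^{j−1}) − rank(N^j), giving [3, 2]. So we have 2 block(s) of size 2, 1 block(s) of size 1 → block sizes [2, 2, 1]

Assembling the blocks gives a Jordan form
J =
  [0, 1, 0, 0, 0]
  [0, 0, 0, 0, 0]
  [0, 0, 0, 1, 0]
  [0, 0, 0, 0, 0]
  [0, 0, 0, 0, 0]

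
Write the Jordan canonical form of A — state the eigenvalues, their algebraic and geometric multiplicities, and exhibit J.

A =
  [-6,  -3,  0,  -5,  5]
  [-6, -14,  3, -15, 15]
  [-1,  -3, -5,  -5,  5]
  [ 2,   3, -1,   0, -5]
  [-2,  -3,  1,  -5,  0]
J_3(-5) ⊕ J_1(-5) ⊕ J_1(-5)

The characteristic polynomial is
  det(x·I − A) = x^5 + 25*x^4 + 250*x^3 + 1250*x^2 + 3125*x + 3125 = (x + 5)^5

Eigenvalues and multiplicities (the geometric multiplicity of λ is n − rank(A − λI), which equals the number of Jordan blocks for λ):
  λ = -5: algebraic multiplicity = 5, geometric multiplicity = 3

Determining the block sizes for each eigenvalue:
  λ = -5: with am = 5 and gm = 3, the partition is not yet determined (e.g. several partitions of 5 into 3 parts exist). Let N = A − (-5)·I. Computing rank(N^1) = 2, rank(N^2) = 1, rank(N^3) = 0; the number of blocks of size ≥ j is rank(N^{j−1}) − rank(N^j), giving [3, 1, 1]. So we have 1 block(s) of size 3, 2 block(s) of size 1 → block sizes [3, 1, 1]

Assembling the blocks gives a Jordan form
J =
  [-5,  1,  0,  0,  0]
  [ 0, -5,  1,  0,  0]
  [ 0,  0, -5,  0,  0]
  [ 0,  0,  0, -5,  0]
  [ 0,  0,  0,  0, -5]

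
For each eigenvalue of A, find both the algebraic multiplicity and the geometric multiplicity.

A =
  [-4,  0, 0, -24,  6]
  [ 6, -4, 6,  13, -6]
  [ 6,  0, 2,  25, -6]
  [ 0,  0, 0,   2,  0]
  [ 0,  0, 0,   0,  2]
λ = -4: alg = 2, geom = 2; λ = 2: alg = 3, geom = 2

Step 1 — factor the characteristic polynomial to read off the algebraic multiplicities:
  χ_A(x) = (x - 2)^3*(x + 4)^2

Step 2 — compute geometric multiplicities via the rank-nullity identity g(λ) = n − rank(A − λI):
  rank(A − (-4)·I) = 3, so dim ker(A − (-4)·I) = n − 3 = 2
  rank(A − (2)·I) = 3, so dim ker(A − (2)·I) = n − 3 = 2

Summary:
  λ = -4: algebraic multiplicity = 2, geometric multiplicity = 2
  λ = 2: algebraic multiplicity = 3, geometric multiplicity = 2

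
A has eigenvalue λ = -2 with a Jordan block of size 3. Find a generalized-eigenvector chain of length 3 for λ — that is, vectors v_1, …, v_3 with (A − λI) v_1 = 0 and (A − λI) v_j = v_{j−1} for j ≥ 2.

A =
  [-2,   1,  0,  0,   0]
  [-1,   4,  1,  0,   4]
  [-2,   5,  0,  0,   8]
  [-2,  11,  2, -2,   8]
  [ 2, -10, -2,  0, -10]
A Jordan chain for λ = -2 of length 3:
v_1 = (-1, 0, 7, 1, -2)ᵀ
v_2 = (0, -1, -2, -2, 2)ᵀ
v_3 = (1, 0, 0, 0, 0)ᵀ

Let N = A − (-2)·I. We want v_3 with N^3 v_3 = 0 but N^2 v_3 ≠ 0; then v_{j-1} := N · v_j for j = 3, …, 2.

Pick v_3 = (1, 0, 0, 0, 0)ᵀ.
Then v_2 = N · v_3 = (0, -1, -2, -2, 2)ᵀ.
Then v_1 = N · v_2 = (-1, 0, 7, 1, -2)ᵀ.

Sanity check: (A − (-2)·I) v_1 = (0, 0, 0, 0, 0)ᵀ = 0. ✓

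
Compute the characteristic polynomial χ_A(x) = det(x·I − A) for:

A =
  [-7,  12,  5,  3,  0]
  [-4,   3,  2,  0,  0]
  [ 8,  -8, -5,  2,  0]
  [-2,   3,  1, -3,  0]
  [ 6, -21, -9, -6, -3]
x^5 + 15*x^4 + 90*x^3 + 270*x^2 + 405*x + 243

Expanding det(x·I − A) (e.g. by cofactor expansion or by noting that A is similar to its Jordan form J, which has the same characteristic polynomial as A) gives
  χ_A(x) = x^5 + 15*x^4 + 90*x^3 + 270*x^2 + 405*x + 243
which factors as (x + 3)^5. The eigenvalues (with algebraic multiplicities) are λ = -3 with multiplicity 5.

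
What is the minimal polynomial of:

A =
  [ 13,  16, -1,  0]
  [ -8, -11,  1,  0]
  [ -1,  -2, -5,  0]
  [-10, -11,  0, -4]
x^4 + 7*x^3 - 12*x^2 - 176*x - 320

The characteristic polynomial is χ_A(x) = (x - 5)*(x + 4)^3, so the eigenvalues are known. The minimal polynomial is
  m_A(x) = Π_λ (x − λ)^{k_λ}
where k_λ is the size of the *largest* Jordan block for λ (equivalently, the smallest k with (A − λI)^k v = 0 for every generalised eigenvector v of λ).

  λ = -4: largest Jordan block has size 3, contributing (x + 4)^3
  λ = 5: largest Jordan block has size 1, contributing (x − 5)

So m_A(x) = (x - 5)*(x + 4)^3 = x^4 + 7*x^3 - 12*x^2 - 176*x - 320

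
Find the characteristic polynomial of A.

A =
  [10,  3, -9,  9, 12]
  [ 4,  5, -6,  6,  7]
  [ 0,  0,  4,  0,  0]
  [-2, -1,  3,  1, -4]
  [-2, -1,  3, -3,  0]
x^5 - 20*x^4 + 160*x^3 - 640*x^2 + 1280*x - 1024

Expanding det(x·I − A) (e.g. by cofactor expansion or by noting that A is similar to its Jordan form J, which has the same characteristic polynomial as A) gives
  χ_A(x) = x^5 - 20*x^4 + 160*x^3 - 640*x^2 + 1280*x - 1024
which factors as (x - 4)^5. The eigenvalues (with algebraic multiplicities) are λ = 4 with multiplicity 5.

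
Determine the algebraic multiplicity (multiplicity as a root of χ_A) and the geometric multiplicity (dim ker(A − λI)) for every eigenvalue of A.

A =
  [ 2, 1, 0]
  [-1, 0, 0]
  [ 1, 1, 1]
λ = 1: alg = 3, geom = 2

Step 1 — factor the characteristic polynomial to read off the algebraic multiplicities:
  χ_A(x) = (x - 1)^3

Step 2 — compute geometric multiplicities via the rank-nullity identity g(λ) = n − rank(A − λI):
  rank(A − (1)·I) = 1, so dim ker(A − (1)·I) = n − 1 = 2

Summary:
  λ = 1: algebraic multiplicity = 3, geometric multiplicity = 2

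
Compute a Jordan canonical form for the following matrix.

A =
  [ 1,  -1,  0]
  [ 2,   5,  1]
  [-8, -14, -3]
J_3(1)

The characteristic polynomial is
  det(x·I − A) = x^3 - 3*x^2 + 3*x - 1 = (x - 1)^3

Eigenvalues and multiplicities (the geometric multiplicity of λ is n − rank(A − λI), which equals the number of Jordan blocks for λ):
  λ = 1: algebraic multiplicity = 3, geometric multiplicity = 1

Determining the block sizes for each eigenvalue:
  λ = 1: one block (gm = 1), so the single block has size am = 3 → block sizes [3]

Assembling the blocks gives a Jordan form
J =
  [1, 1, 0]
  [0, 1, 1]
  [0, 0, 1]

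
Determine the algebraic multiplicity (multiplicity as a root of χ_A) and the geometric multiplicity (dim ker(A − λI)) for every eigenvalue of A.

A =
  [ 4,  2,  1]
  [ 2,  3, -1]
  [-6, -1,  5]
λ = 4: alg = 3, geom = 1

Step 1 — factor the characteristic polynomial to read off the algebraic multiplicities:
  χ_A(x) = (x - 4)^3

Step 2 — compute geometric multiplicities via the rank-nullity identity g(λ) = n − rank(A − λI):
  rank(A − (4)·I) = 2, so dim ker(A − (4)·I) = n − 2 = 1

Summary:
  λ = 4: algebraic multiplicity = 3, geometric multiplicity = 1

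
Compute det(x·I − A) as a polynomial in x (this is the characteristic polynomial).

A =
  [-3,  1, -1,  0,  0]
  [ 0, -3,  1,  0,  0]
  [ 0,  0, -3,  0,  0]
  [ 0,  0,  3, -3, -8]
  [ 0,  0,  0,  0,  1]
x^5 + 11*x^4 + 42*x^3 + 54*x^2 - 27*x - 81

Expanding det(x·I − A) (e.g. by cofactor expansion or by noting that A is similar to its Jordan form J, which has the same characteristic polynomial as A) gives
  χ_A(x) = x^5 + 11*x^4 + 42*x^3 + 54*x^2 - 27*x - 81
which factors as (x - 1)*(x + 3)^4. The eigenvalues (with algebraic multiplicities) are λ = -3 with multiplicity 4, λ = 1 with multiplicity 1.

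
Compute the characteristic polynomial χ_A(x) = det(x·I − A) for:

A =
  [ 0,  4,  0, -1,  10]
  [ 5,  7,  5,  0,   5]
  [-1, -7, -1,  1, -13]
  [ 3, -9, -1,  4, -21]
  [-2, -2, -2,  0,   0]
x^5 - 10*x^4 + 40*x^3 - 80*x^2 + 80*x - 32

Expanding det(x·I − A) (e.g. by cofactor expansion or by noting that A is similar to its Jordan form J, which has the same characteristic polynomial as A) gives
  χ_A(x) = x^5 - 10*x^4 + 40*x^3 - 80*x^2 + 80*x - 32
which factors as (x - 2)^5. The eigenvalues (with algebraic multiplicities) are λ = 2 with multiplicity 5.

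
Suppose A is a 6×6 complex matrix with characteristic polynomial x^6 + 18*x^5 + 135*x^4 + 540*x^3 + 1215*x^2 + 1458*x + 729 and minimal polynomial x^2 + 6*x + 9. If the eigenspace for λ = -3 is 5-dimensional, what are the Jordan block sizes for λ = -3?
Block sizes for λ = -3: [2, 1, 1, 1, 1]

Step 1 — from the characteristic polynomial, algebraic multiplicity of λ = -3 is 6. From dim ker(A − (-3)·I) = 5, there are exactly 5 Jordan blocks for λ = -3.
Step 2 — from the minimal polynomial, the factor (x + 3)^2 tells us the largest block for λ = -3 has size 2.
Step 3 — with total size 6, 5 blocks, and largest block 2, the block sizes (in nonincreasing order) are [2, 1, 1, 1, 1].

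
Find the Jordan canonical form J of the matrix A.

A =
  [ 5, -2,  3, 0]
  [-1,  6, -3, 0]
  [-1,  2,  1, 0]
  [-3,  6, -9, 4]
J_2(4) ⊕ J_1(4) ⊕ J_1(4)

The characteristic polynomial is
  det(x·I − A) = x^4 - 16*x^3 + 96*x^2 - 256*x + 256 = (x - 4)^4

Eigenvalues and multiplicities (the geometric multiplicity of λ is n − rank(A − λI), which equals the number of Jordan blocks for λ):
  λ = 4: algebraic multiplicity = 4, geometric multiplicity = 3

Determining the block sizes for each eigenvalue:
  λ = 4: 3 blocks summing to 4 forces exactly one block of size 2 and the rest size 1 → block sizes [2, 1, 1]

Assembling the blocks gives a Jordan form
J =
  [4, 1, 0, 0]
  [0, 4, 0, 0]
  [0, 0, 4, 0]
  [0, 0, 0, 4]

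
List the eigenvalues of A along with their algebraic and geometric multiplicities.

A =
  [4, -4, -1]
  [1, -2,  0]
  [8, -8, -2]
λ = 0: alg = 3, geom = 1

Step 1 — factor the characteristic polynomial to read off the algebraic multiplicities:
  χ_A(x) = x^3

Step 2 — compute geometric multiplicities via the rank-nullity identity g(λ) = n − rank(A − λI):
  rank(A − (0)·I) = 2, so dim ker(A − (0)·I) = n − 2 = 1

Summary:
  λ = 0: algebraic multiplicity = 3, geometric multiplicity = 1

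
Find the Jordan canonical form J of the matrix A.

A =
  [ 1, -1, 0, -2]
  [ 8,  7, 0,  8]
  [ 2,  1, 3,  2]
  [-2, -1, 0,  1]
J_2(3) ⊕ J_1(3) ⊕ J_1(3)

The characteristic polynomial is
  det(x·I − A) = x^4 - 12*x^3 + 54*x^2 - 108*x + 81 = (x - 3)^4

Eigenvalues and multiplicities (the geometric multiplicity of λ is n − rank(A − λI), which equals the number of Jordan blocks for λ):
  λ = 3: algebraic multiplicity = 4, geometric multiplicity = 3

Determining the block sizes for each eigenvalue:
  λ = 3: 3 blocks summing to 4 forces exactly one block of size 2 and the rest size 1 → block sizes [2, 1, 1]

Assembling the blocks gives a Jordan form
J =
  [3, 1, 0, 0]
  [0, 3, 0, 0]
  [0, 0, 3, 0]
  [0, 0, 0, 3]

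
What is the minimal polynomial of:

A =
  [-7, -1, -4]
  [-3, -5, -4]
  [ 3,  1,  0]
x^2 + 8*x + 16

The characteristic polynomial is χ_A(x) = (x + 4)^3, so the eigenvalues are known. The minimal polynomial is
  m_A(x) = Π_λ (x − λ)^{k_λ}
where k_λ is the size of the *largest* Jordan block for λ (equivalently, the smallest k with (A − λI)^k v = 0 for every generalised eigenvector v of λ).

  λ = -4: largest Jordan block has size 2, contributing (x + 4)^2

So m_A(x) = (x + 4)^2 = x^2 + 8*x + 16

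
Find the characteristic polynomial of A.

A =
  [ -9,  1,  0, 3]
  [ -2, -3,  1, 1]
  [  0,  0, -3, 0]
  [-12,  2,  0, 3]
x^4 + 12*x^3 + 54*x^2 + 108*x + 81

Expanding det(x·I − A) (e.g. by cofactor expansion or by noting that A is similar to its Jordan form J, which has the same characteristic polynomial as A) gives
  χ_A(x) = x^4 + 12*x^3 + 54*x^2 + 108*x + 81
which factors as (x + 3)^4. The eigenvalues (with algebraic multiplicities) are λ = -3 with multiplicity 4.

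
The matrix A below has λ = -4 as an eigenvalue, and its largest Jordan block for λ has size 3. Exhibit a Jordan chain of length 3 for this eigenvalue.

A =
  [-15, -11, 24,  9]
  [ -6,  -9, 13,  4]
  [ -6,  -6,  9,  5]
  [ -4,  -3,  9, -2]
A Jordan chain for λ = -4 of length 3:
v_1 = (2, 1, 1, 1)ᵀ
v_2 = (0, -1, 0, -1)ᵀ
v_3 = (1, -1, 0, 0)ᵀ

Let N = A − (-4)·I. We want v_3 with N^3 v_3 = 0 but N^2 v_3 ≠ 0; then v_{j-1} := N · v_j for j = 3, …, 2.

Pick v_3 = (1, -1, 0, 0)ᵀ.
Then v_2 = N · v_3 = (0, -1, 0, -1)ᵀ.
Then v_1 = N · v_2 = (2, 1, 1, 1)ᵀ.

Sanity check: (A − (-4)·I) v_1 = (0, 0, 0, 0)ᵀ = 0. ✓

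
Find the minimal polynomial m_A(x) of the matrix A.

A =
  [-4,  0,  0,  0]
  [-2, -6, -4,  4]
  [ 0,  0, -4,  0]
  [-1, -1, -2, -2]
x^2 + 8*x + 16

The characteristic polynomial is χ_A(x) = (x + 4)^4, so the eigenvalues are known. The minimal polynomial is
  m_A(x) = Π_λ (x − λ)^{k_λ}
where k_λ is the size of the *largest* Jordan block for λ (equivalently, the smallest k with (A − λI)^k v = 0 for every generalised eigenvector v of λ).

  λ = -4: largest Jordan block has size 2, contributing (x + 4)^2

So m_A(x) = (x + 4)^2 = x^2 + 8*x + 16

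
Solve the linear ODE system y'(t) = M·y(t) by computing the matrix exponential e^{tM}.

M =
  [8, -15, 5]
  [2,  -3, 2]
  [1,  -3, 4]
e^{tM} =
  [5*t*exp(3*t) + exp(3*t), -15*t*exp(3*t), 5*t*exp(3*t)]
  [2*t*exp(3*t), -6*t*exp(3*t) + exp(3*t), 2*t*exp(3*t)]
  [t*exp(3*t), -3*t*exp(3*t), t*exp(3*t) + exp(3*t)]

Strategy: write M = P · J · P⁻¹ where J is a Jordan canonical form, so e^{tM} = P · e^{tJ} · P⁻¹, and e^{tJ} can be computed block-by-block.

M has Jordan form
J =
  [3, 1, 0]
  [0, 3, 0]
  [0, 0, 3]
(up to reordering of blocks).

Per-block formulas:
  For a 2×2 Jordan block J_2(3): exp(t · J_2(3)) = e^(3t)·(I + t·N), where N is the 2×2 nilpotent shift.
  For a 1×1 block at λ = 3: exp(t · [3]) = [e^(3t)].

After assembling e^{tJ} and conjugating by P, we get:

e^{tM} =
  [5*t*exp(3*t) + exp(3*t), -15*t*exp(3*t), 5*t*exp(3*t)]
  [2*t*exp(3*t), -6*t*exp(3*t) + exp(3*t), 2*t*exp(3*t)]
  [t*exp(3*t), -3*t*exp(3*t), t*exp(3*t) + exp(3*t)]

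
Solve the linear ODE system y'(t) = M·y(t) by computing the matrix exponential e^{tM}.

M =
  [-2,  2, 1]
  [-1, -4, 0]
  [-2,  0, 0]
e^{tM} =
  [-2*t^2*exp(-2*t) + exp(-2*t), -2*t^2*exp(-2*t) + 2*t*exp(-2*t), t^2*exp(-2*t) + t*exp(-2*t)]
  [t^2*exp(-2*t) - t*exp(-2*t), t^2*exp(-2*t) - 2*t*exp(-2*t) + exp(-2*t), -t^2*exp(-2*t)/2]
  [-2*t^2*exp(-2*t) - 2*t*exp(-2*t), -2*t^2*exp(-2*t), t^2*exp(-2*t) + 2*t*exp(-2*t) + exp(-2*t)]

Strategy: write M = P · J · P⁻¹ where J is a Jordan canonical form, so e^{tM} = P · e^{tJ} · P⁻¹, and e^{tJ} can be computed block-by-block.

M has Jordan form
J =
  [-2,  1,  0]
  [ 0, -2,  1]
  [ 0,  0, -2]
(up to reordering of blocks).

Per-block formulas:
  For a 3×3 Jordan block J_3(-2): exp(t · J_3(-2)) = e^(-2t)·(I + t·N + (t^2/2)·N^2), where N is the 3×3 nilpotent shift.

After assembling e^{tJ} and conjugating by P, we get:

e^{tM} =
  [-2*t^2*exp(-2*t) + exp(-2*t), -2*t^2*exp(-2*t) + 2*t*exp(-2*t), t^2*exp(-2*t) + t*exp(-2*t)]
  [t^2*exp(-2*t) - t*exp(-2*t), t^2*exp(-2*t) - 2*t*exp(-2*t) + exp(-2*t), -t^2*exp(-2*t)/2]
  [-2*t^2*exp(-2*t) - 2*t*exp(-2*t), -2*t^2*exp(-2*t), t^2*exp(-2*t) + 2*t*exp(-2*t) + exp(-2*t)]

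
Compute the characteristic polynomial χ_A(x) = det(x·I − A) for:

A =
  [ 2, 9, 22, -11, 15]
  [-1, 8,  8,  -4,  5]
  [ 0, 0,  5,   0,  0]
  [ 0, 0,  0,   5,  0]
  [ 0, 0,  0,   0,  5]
x^5 - 25*x^4 + 250*x^3 - 1250*x^2 + 3125*x - 3125

Expanding det(x·I − A) (e.g. by cofactor expansion or by noting that A is similar to its Jordan form J, which has the same characteristic polynomial as A) gives
  χ_A(x) = x^5 - 25*x^4 + 250*x^3 - 1250*x^2 + 3125*x - 3125
which factors as (x - 5)^5. The eigenvalues (with algebraic multiplicities) are λ = 5 with multiplicity 5.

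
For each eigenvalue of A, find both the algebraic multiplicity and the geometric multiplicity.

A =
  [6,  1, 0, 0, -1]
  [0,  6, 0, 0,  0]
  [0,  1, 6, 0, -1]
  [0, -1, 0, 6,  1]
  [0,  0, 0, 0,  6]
λ = 6: alg = 5, geom = 4

Step 1 — factor the characteristic polynomial to read off the algebraic multiplicities:
  χ_A(x) = (x - 6)^5

Step 2 — compute geometric multiplicities via the rank-nullity identity g(λ) = n − rank(A − λI):
  rank(A − (6)·I) = 1, so dim ker(A − (6)·I) = n − 1 = 4

Summary:
  λ = 6: algebraic multiplicity = 5, geometric multiplicity = 4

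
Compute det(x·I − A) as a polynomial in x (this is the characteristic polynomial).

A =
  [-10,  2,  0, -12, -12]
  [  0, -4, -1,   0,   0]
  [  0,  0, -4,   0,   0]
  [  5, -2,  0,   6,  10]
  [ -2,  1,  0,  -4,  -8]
x^5 + 20*x^4 + 160*x^3 + 640*x^2 + 1280*x + 1024

Expanding det(x·I − A) (e.g. by cofactor expansion or by noting that A is similar to its Jordan form J, which has the same characteristic polynomial as A) gives
  χ_A(x) = x^5 + 20*x^4 + 160*x^3 + 640*x^2 + 1280*x + 1024
which factors as (x + 4)^5. The eigenvalues (with algebraic multiplicities) are λ = -4 with multiplicity 5.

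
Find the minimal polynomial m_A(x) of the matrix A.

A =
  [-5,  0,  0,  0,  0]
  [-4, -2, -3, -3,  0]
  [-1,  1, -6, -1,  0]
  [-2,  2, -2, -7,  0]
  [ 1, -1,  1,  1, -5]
x^3 + 15*x^2 + 75*x + 125

The characteristic polynomial is χ_A(x) = (x + 5)^5, so the eigenvalues are known. The minimal polynomial is
  m_A(x) = Π_λ (x − λ)^{k_λ}
where k_λ is the size of the *largest* Jordan block for λ (equivalently, the smallest k with (A − λI)^k v = 0 for every generalised eigenvector v of λ).

  λ = -5: largest Jordan block has size 3, contributing (x + 5)^3

So m_A(x) = (x + 5)^3 = x^3 + 15*x^2 + 75*x + 125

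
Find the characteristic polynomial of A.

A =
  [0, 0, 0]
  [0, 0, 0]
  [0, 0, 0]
x^3

Expanding det(x·I − A) (e.g. by cofactor expansion or by noting that A is similar to its Jordan form J, which has the same characteristic polynomial as A) gives
  χ_A(x) = x^3
which factors as x^3. The eigenvalues (with algebraic multiplicities) are λ = 0 with multiplicity 3.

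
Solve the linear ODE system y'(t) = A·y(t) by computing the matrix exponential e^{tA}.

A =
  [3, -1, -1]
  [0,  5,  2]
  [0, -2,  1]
e^{tA} =
  [exp(3*t), -t*exp(3*t), -t*exp(3*t)]
  [0, 2*t*exp(3*t) + exp(3*t), 2*t*exp(3*t)]
  [0, -2*t*exp(3*t), -2*t*exp(3*t) + exp(3*t)]

Strategy: write A = P · J · P⁻¹ where J is a Jordan canonical form, so e^{tA} = P · e^{tJ} · P⁻¹, and e^{tJ} can be computed block-by-block.

A has Jordan form
J =
  [3, 1, 0]
  [0, 3, 0]
  [0, 0, 3]
(up to reordering of blocks).

Per-block formulas:
  For a 2×2 Jordan block J_2(3): exp(t · J_2(3)) = e^(3t)·(I + t·N), where N is the 2×2 nilpotent shift.
  For a 1×1 block at λ = 3: exp(t · [3]) = [e^(3t)].

After assembling e^{tJ} and conjugating by P, we get:

e^{tA} =
  [exp(3*t), -t*exp(3*t), -t*exp(3*t)]
  [0, 2*t*exp(3*t) + exp(3*t), 2*t*exp(3*t)]
  [0, -2*t*exp(3*t), -2*t*exp(3*t) + exp(3*t)]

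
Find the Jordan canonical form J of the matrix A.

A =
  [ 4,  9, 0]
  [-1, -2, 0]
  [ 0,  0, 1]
J_2(1) ⊕ J_1(1)

The characteristic polynomial is
  det(x·I − A) = x^3 - 3*x^2 + 3*x - 1 = (x - 1)^3

Eigenvalues and multiplicities (the geometric multiplicity of λ is n − rank(A − λI), which equals the number of Jordan blocks for λ):
  λ = 1: algebraic multiplicity = 3, geometric multiplicity = 2

Determining the block sizes for each eigenvalue:
  λ = 1: 2 blocks summing to 3 forces exactly one block of size 2 and the rest size 1 → block sizes [2, 1]

Assembling the blocks gives a Jordan form
J =
  [1, 1, 0]
  [0, 1, 0]
  [0, 0, 1]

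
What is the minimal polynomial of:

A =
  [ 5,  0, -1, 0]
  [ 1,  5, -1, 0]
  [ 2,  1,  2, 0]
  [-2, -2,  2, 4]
x^3 - 12*x^2 + 48*x - 64

The characteristic polynomial is χ_A(x) = (x - 4)^4, so the eigenvalues are known. The minimal polynomial is
  m_A(x) = Π_λ (x − λ)^{k_λ}
where k_λ is the size of the *largest* Jordan block for λ (equivalently, the smallest k with (A − λI)^k v = 0 for every generalised eigenvector v of λ).

  λ = 4: largest Jordan block has size 3, contributing (x − 4)^3

So m_A(x) = (x - 4)^3 = x^3 - 12*x^2 + 48*x - 64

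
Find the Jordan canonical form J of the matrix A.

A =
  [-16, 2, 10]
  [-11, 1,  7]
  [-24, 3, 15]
J_3(0)

The characteristic polynomial is
  det(x·I − A) = x^3

Eigenvalues and multiplicities (the geometric multiplicity of λ is n − rank(A − λI), which equals the number of Jordan blocks for λ):
  λ = 0: algebraic multiplicity = 3, geometric multiplicity = 1

Determining the block sizes for each eigenvalue:
  λ = 0: one block (gm = 1), so the single block has size am = 3 → block sizes [3]

Assembling the blocks gives a Jordan form
J =
  [0, 1, 0]
  [0, 0, 1]
  [0, 0, 0]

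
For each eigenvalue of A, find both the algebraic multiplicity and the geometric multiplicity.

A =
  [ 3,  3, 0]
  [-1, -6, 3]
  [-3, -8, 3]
λ = 0: alg = 3, geom = 1

Step 1 — factor the characteristic polynomial to read off the algebraic multiplicities:
  χ_A(x) = x^3

Step 2 — compute geometric multiplicities via the rank-nullity identity g(λ) = n − rank(A − λI):
  rank(A − (0)·I) = 2, so dim ker(A − (0)·I) = n − 2 = 1

Summary:
  λ = 0: algebraic multiplicity = 3, geometric multiplicity = 1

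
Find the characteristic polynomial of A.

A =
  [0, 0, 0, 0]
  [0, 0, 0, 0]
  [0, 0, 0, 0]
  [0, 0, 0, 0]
x^4

Expanding det(x·I − A) (e.g. by cofactor expansion or by noting that A is similar to its Jordan form J, which has the same characteristic polynomial as A) gives
  χ_A(x) = x^4
which factors as x^4. The eigenvalues (with algebraic multiplicities) are λ = 0 with multiplicity 4.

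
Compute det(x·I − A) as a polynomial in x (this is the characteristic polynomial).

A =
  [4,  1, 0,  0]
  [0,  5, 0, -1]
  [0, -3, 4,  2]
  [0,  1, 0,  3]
x^4 - 16*x^3 + 96*x^2 - 256*x + 256

Expanding det(x·I − A) (e.g. by cofactor expansion or by noting that A is similar to its Jordan form J, which has the same characteristic polynomial as A) gives
  χ_A(x) = x^4 - 16*x^3 + 96*x^2 - 256*x + 256
which factors as (x - 4)^4. The eigenvalues (with algebraic multiplicities) are λ = 4 with multiplicity 4.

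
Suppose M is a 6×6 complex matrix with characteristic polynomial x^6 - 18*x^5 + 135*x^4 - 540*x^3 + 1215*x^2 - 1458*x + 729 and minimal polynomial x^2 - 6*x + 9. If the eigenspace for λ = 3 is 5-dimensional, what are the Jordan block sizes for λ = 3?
Block sizes for λ = 3: [2, 1, 1, 1, 1]

Step 1 — from the characteristic polynomial, algebraic multiplicity of λ = 3 is 6. From dim ker(M − (3)·I) = 5, there are exactly 5 Jordan blocks for λ = 3.
Step 2 — from the minimal polynomial, the factor (x − 3)^2 tells us the largest block for λ = 3 has size 2.
Step 3 — with total size 6, 5 blocks, and largest block 2, the block sizes (in nonincreasing order) are [2, 1, 1, 1, 1].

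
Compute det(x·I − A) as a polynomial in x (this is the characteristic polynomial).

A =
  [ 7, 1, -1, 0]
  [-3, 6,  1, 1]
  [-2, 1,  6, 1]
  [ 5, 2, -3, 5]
x^4 - 24*x^3 + 216*x^2 - 864*x + 1296

Expanding det(x·I − A) (e.g. by cofactor expansion or by noting that A is similar to its Jordan form J, which has the same characteristic polynomial as A) gives
  χ_A(x) = x^4 - 24*x^3 + 216*x^2 - 864*x + 1296
which factors as (x - 6)^4. The eigenvalues (with algebraic multiplicities) are λ = 6 with multiplicity 4.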